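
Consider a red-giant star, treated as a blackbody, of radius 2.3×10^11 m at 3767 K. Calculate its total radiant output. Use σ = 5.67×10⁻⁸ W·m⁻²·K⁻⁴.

A = 4πr² = 4π × (2.3×10^11)² = 6.65×10^23 m².
P = σAT⁴ = 5.67×10⁻⁸ × 6.65×10^23 × (3767)⁴ = 5.67×10⁻⁸ × 6.65×10^23 × 2.01×10^14.
P = 7.59×10^30 W.

P ≈ 7.59×10^30 W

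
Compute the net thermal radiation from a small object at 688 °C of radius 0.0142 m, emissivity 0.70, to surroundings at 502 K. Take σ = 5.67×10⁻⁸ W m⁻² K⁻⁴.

Q ≈ 79.4 W

A = 4πr² = 4π × (0.0142)² = 2.53×10^-3 m².
Convert: 688 °C = 961 K.
Q = εσA(T⁴ − T_s⁴). T⁴ − T_s⁴ = (961)⁴ − (502)⁴ = 8.53×10^11 − 6.35×10^10 = 7.89×10^11 K⁴.
Q = 0.70 × 5.67×10⁻⁸ × 2.53×10^-3 × 7.89×10^11 = 79.4 W.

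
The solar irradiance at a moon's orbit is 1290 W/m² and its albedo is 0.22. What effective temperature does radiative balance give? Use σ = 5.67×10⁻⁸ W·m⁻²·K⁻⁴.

T ≈ 258 K

Power absorbed = (1−a)S·πR²; power emitted = 4πR²σT⁴. Equating and cancelling πR²:
T = ((1−a)S / 4σ)^(1/4) = (1010 / (4 × 5.67×10⁻⁸))^(1/4) = (4.44×10^9)^(1/4).
T = 258 K.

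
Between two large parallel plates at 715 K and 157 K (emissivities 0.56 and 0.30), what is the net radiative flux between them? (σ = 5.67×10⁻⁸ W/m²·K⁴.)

For two large parallel gray plates, q = σ(T₁⁴ − T₂⁴) / (1/ε₁ + 1/ε₂ − 1).
1/ε₁ + 1/ε₂ − 1 = 1/0.56 + 1/0.30 − 1 = 4.119.
T₁⁴ − T₂⁴ = 2.61×10^11 − 6.08×10^8 = 2.61×10^11 K⁴.
q = 5.67×10⁻⁸ × 2.61×10^11 / 4.119 = 3590 W/m².

q ≈ 3590 W/m²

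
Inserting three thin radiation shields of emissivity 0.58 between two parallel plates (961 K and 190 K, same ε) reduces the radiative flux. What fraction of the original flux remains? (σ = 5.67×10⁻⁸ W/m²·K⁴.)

With N identical shields there are N+1 = 4 gaps in series, each with the same radiative resistance, so the flux falls to 1/(N+1) of its unshielded value.

ratio ≈ 0.250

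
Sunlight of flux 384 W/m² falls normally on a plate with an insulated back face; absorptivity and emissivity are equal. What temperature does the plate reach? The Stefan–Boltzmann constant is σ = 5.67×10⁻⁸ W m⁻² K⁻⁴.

Absorbed flux αS = emitted flux εσT⁴ (one radiating face); with α = ε, T = (S/σ)^(1/4).
T = (384 / 5.67×10⁻⁸)^(1/4) = (6.77×10^9)^(1/4).
T = 287 K.

T ≈ 287 K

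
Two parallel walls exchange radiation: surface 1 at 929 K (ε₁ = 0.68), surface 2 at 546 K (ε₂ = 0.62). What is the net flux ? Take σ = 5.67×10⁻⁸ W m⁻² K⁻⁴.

q ≈ 17900 W/m²

For two large parallel gray plates, q = σ(T₁⁴ − T₂⁴) / (1/ε₁ + 1/ε₂ − 1).
1/ε₁ + 1/ε₂ − 1 = 1/0.68 + 1/0.62 − 1 = 2.083.
T₁⁴ − T₂⁴ = 7.45×10^11 − 8.89×10^10 = 6.56×10^11 K⁴.
q = 5.67×10⁻⁸ × 6.56×10^11 / 2.083 = 17900 W/m².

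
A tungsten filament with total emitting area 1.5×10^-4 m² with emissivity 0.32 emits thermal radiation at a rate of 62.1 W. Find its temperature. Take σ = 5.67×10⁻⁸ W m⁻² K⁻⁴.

T ≈ 2190 K

From P = εσAT⁴, T = (P / εσA)^(1/4) = (62.1 / (0.32 × 5.67×10⁻⁸ × 1.50×10^-4))^(1/4).
T = (2.28×10^13)^(1/4) = 2190 K.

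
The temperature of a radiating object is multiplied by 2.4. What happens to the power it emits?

factor ≈ 33.2

P ∝ T⁴, so the power scales as (2.4)⁴ = 33.2.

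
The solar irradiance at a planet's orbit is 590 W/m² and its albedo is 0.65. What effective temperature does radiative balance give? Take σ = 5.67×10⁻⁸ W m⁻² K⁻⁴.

T ≈ 174 K

Power absorbed = (1−a)S·πR²; power emitted = 4πR²σT⁴. Equating and cancelling πR²:
T = ((1−a)S / 4σ)^(1/4) = (206 / (4 × 5.67×10⁻⁸))^(1/4) = (9.10×10^8)^(1/4).
T = 174 K.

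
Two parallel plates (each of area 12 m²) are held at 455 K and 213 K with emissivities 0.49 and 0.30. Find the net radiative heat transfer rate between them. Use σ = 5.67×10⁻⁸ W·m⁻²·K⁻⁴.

Q ≈ 6350 W

For two large parallel gray plates, q = σ(T₁⁴ − T₂⁴) / (1/ε₁ + 1/ε₂ − 1).
1/ε₁ + 1/ε₂ − 1 = 1/0.49 + 1/0.30 − 1 = 4.374.
T₁⁴ − T₂⁴ = 4.29×10^10 − 2.06×10^9 = 4.08×10^10 K⁴.
q = 5.67×10⁻⁸ × 4.08×10^10 / 4.374 = 529 W/m².
Q = q·A = 529 × 12 = 6350 W.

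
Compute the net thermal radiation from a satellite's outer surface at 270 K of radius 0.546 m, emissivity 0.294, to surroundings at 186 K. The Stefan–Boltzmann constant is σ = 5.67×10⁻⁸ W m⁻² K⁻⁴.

A = 4πr² = 4π × (0.546)² = 3.75 m².
Q = εσA(T⁴ − T_s⁴). T⁴ − T_s⁴ = (270)⁴ − (186)⁴ = 5.31×10^9 − 1.20×10^9 = 4.12×10^9 K⁴.
Q = 0.294 × 5.67×10⁻⁸ × 3.75 × 4.12×10^9 = 257 W.

Q ≈ 257 W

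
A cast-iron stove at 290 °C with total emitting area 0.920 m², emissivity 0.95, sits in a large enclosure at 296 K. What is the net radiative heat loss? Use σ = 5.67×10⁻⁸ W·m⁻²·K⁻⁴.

Convert: 290 °C = 563 K.
Q = εσA(T⁴ − T_s⁴). T⁴ − T_s⁴ = (563)⁴ − (296)⁴ = 1.00×10^11 − 7.68×10^9 = 9.28×10^10 K⁴.
Q = 0.95 × 5.67×10⁻⁸ × 0.920 × 9.28×10^10 = 4600 W.

Q ≈ 4600 W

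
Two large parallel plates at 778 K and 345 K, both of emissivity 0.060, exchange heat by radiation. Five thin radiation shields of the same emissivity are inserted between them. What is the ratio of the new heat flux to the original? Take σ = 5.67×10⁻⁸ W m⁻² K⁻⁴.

ratio ≈ 0.167

With N identical shields there are N+1 = 6 gaps in series, each with the same radiative resistance, so the flux falls to 1/(N+1) of its unshielded value.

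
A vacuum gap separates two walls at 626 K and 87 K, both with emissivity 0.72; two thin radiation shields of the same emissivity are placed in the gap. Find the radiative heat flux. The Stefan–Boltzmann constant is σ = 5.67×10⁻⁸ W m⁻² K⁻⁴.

q ≈ 1630 W/m²

Each of the 3 gaps contributes resistance (2/ε − 1) = 2/0.72 − 1 = 1.778; total = 5.333.
q = σ(T₁⁴ − T₂⁴) / 5.333 = 5.67×10⁻⁸ × 1.54×10^11 / 5.333 = 1630 W/m².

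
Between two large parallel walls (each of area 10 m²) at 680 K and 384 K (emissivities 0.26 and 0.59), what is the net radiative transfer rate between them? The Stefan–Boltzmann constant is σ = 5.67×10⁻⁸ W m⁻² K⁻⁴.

For two large parallel gray plates, q = σ(T₁⁴ − T₂⁴) / (1/ε₁ + 1/ε₂ − 1).
1/ε₁ + 1/ε₂ − 1 = 1/0.26 + 1/0.59 − 1 = 4.541.
T₁⁴ − T₂⁴ = 2.14×10^11 − 2.17×10^10 = 1.92×10^11 K⁴.
q = 5.67×10⁻⁸ × 1.92×10^11 / 4.541 = 2400 W/m².
Q = q·A = 2400 × 10 = 24000 W.

Q ≈ 24000 W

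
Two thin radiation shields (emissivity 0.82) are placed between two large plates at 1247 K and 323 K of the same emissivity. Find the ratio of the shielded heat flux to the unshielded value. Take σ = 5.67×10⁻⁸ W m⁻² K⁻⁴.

ratio ≈ 0.333

With N identical shields there are N+1 = 3 gaps in series, each with the same radiative resistance, so the flux falls to 1/(N+1) of its unshielded value.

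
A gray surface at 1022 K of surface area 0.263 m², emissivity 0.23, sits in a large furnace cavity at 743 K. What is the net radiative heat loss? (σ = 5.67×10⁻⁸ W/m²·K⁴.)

Q ≈ 2700 W

Q = εσA(T⁴ − T_s⁴). T⁴ − T_s⁴ = (1022)⁴ − (743)⁴ = 1.09×10^12 − 3.05×10^11 = 7.86×10^11 K⁴.
Q = 0.23 × 5.67×10⁻⁸ × 0.263 × 7.86×10^11 = 2700 W.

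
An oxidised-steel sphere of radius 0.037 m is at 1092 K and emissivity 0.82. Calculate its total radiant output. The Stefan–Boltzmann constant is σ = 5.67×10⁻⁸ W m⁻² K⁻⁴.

A = 4πr² = 4π × (0.037)² = 0.0172 m².
P = εσAT⁴ = 0.82 × 5.67×10⁻⁸ × 0.0172 × (1092)⁴ = 0.82 × 5.67×10⁻⁸ × 0.0172 × 1.42×10^12.
P = 1140 W.

P ≈ 1140 W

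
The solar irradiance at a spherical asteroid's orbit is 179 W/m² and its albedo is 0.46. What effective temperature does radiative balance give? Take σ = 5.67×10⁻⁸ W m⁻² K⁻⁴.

Power absorbed = (1−a)S·πR²; power emitted = 4πR²σT⁴. Equating and cancelling πR²:
T = ((1−a)S / 4σ)^(1/4) = (96.7 / (4 × 5.67×10⁻⁸))^(1/4) = (4.26×10^8)^(1/4).
T = 144 K.

T ≈ 144 K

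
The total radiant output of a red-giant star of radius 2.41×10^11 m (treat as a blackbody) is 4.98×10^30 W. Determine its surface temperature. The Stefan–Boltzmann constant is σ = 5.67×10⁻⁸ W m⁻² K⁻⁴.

T ≈ 3310 K

A = 4πr² = 4π × (2.41×10^11)² = 7.30×10^23 m².
From P = σAT⁴, T = (P / σA)^(1/4) = (4.98×10^30 / (5.67×10⁻⁸ × 7.30×10^23))^(1/4).
T = (1.20×10^14)^(1/4) = 3310 K.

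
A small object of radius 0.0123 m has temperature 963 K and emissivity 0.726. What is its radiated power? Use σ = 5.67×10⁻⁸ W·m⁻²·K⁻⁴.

A = 4πr² = 4π × (0.0123)² = 1.90×10^-3 m².
Stefan–Boltzmann: P = εσAT⁴ = 0.726 × 5.67×10⁻⁸ × 1.90×10^-3 × (963)⁴ = 0.726 × 5.67×10⁻⁸ × 1.90×10^-3 × 8.60×10^11.
P = 67.3 W.

P ≈ 67.3 W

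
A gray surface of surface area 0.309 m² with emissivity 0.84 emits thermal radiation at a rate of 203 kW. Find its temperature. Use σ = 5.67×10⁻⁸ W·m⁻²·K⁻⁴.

T ≈ 1930 K

From P = εσAT⁴, T = (P / εσA)^(1/4) = (2.03×10^5 / (0.84 × 5.67×10⁻⁸ × 0.309))^(1/4).
T = (1.38×10^13)^(1/4) = 1930 K.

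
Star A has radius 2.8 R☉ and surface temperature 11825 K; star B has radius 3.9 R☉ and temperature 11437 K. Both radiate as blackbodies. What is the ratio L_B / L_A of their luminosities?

L_B/L_A ≈ 1.70

L = 4πR²σT⁴ ∝ R²T⁴, so L_B/L_A = (3.9/2.8)² × (11437/11825)⁴ = 1.94 × 0.875 = 1.70.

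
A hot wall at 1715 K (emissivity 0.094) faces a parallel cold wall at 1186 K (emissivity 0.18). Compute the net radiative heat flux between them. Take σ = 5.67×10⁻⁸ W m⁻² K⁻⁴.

q ≈ 24900 W/m²

For two large parallel gray plates, q = σ(T₁⁴ − T₂⁴) / (1/ε₁ + 1/ε₂ − 1).
1/ε₁ + 1/ε₂ − 1 = 1/0.094 + 1/0.18 − 1 = 15.19.
T₁⁴ − T₂⁴ = 8.65×10^12 − 1.98×10^12 = 6.67×10^12 K⁴.
q = 5.67×10⁻⁸ × 6.67×10^12 / 15.19 = 24900 W/m².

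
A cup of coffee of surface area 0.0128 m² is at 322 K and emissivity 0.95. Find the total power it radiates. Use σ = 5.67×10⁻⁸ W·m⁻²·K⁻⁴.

P = εσAT⁴ = 0.95 × 5.67×10⁻⁸ × 0.0128 × (322)⁴ = 0.95 × 5.67×10⁻⁸ × 0.0128 × 1.08×10^10.
P = 7.41 W.

P ≈ 7.41 W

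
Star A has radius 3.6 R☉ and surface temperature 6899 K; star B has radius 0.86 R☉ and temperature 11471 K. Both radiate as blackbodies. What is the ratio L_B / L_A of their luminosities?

L = 4πR²σT⁴ ∝ R²T⁴, so L_B/L_A = (0.86/3.6)² × (11471/6899)⁴ = 0.0571 × 7.64 = 0.436.

L_B/L_A ≈ 0.436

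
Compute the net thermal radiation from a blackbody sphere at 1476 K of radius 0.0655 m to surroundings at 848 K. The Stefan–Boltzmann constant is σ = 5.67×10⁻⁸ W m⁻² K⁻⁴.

Q ≈ 12900 W

A = 4πr² = 4π × (0.0655)² = 0.0539 m².
Q = σA(T⁴ − T_s⁴). T⁴ − T_s⁴ = (1476)⁴ − (848)⁴ = 4.75×10^12 − 5.17×10^11 = 4.23×10^12 K⁴.
Q = 5.67×10⁻⁸ × 0.0539 × 4.23×10^12 = 12900 W.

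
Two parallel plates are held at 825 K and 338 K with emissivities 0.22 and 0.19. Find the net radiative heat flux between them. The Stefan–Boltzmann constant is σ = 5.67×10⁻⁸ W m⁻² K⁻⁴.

For two large parallel gray plates, q = σ(T₁⁴ − T₂⁴) / (1/ε₁ + 1/ε₂ − 1).
1/ε₁ + 1/ε₂ − 1 = 1/0.22 + 1/0.19 − 1 = 8.809.
T₁⁴ − T₂⁴ = 4.63×10^11 − 1.31×10^10 = 4.50×10^11 K⁴.
q = 5.67×10⁻⁸ × 4.50×10^11 / 8.809 = 2900 W/m².

q ≈ 2900 W/m²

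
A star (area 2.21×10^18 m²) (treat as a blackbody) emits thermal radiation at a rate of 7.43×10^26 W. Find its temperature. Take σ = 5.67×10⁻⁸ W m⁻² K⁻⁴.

T ≈ 8780 K

From P = σAT⁴, T = (P / σA)^(1/4) = (7.43×10^26 / (5.67×10⁻⁸ × 2.21×10^18))^(1/4).
T = (5.93×10^15)^(1/4) = 8780 K.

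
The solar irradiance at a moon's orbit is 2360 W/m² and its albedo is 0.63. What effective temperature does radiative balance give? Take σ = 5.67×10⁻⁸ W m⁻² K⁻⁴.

Power absorbed = (1−a)S·πR²; power emitted = 4πR²σT⁴. Equating and cancelling πR²:
T = ((1−a)S / 4σ)^(1/4) = (873 / (4 × 5.67×10⁻⁸))^(1/4) = (3.85×10^9)^(1/4).
T = 249 K.

T ≈ 249 K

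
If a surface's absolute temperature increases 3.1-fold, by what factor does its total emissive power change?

factor ≈ 92.4

P ∝ T⁴, so the power scales as (3.1)⁴ = 92.4.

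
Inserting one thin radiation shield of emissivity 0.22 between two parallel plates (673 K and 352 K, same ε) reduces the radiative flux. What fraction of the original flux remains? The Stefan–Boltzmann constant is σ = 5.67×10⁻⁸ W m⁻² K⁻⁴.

ratio ≈ 0.500

With N identical shields there are N+1 = 2 gaps in series, each with the same radiative resistance, so the flux falls to 1/(N+1) of its unshielded value.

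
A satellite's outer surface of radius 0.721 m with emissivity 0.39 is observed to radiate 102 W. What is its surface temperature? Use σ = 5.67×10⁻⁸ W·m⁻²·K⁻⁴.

T ≈ 163 K

A = 4πr² = 4π × (0.721)² = 6.53 m².
From P = εσAT⁴, T = (P / εσA)^(1/4) = (102 / (0.39 × 5.67×10⁻⁸ × 6.53))^(1/4).
T = (7.06×10^8)^(1/4) = 163 K.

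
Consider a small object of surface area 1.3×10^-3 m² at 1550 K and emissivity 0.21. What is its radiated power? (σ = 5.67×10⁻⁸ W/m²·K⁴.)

P ≈ 89.3 W

P = εσAT⁴ = 0.21 × 5.67×10⁻⁸ × 1.30×10^-3 × (1550)⁴ = 0.21 × 5.67×10⁻⁸ × 1.30×10^-3 × 5.77×10^12.
P = 89.3 W.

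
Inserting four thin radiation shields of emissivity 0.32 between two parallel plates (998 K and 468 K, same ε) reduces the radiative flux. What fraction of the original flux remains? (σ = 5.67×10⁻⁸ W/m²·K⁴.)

With N identical shields there are N+1 = 5 gaps in series, each with the same radiative resistance, so the flux falls to 1/(N+1) of its unshielded value.

ratio ≈ 0.200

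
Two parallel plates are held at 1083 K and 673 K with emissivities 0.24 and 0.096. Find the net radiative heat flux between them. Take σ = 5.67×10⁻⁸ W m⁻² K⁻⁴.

q ≈ 4890 W/m²

For two large parallel gray plates, q = σ(T₁⁴ − T₂⁴) / (1/ε₁ + 1/ε₂ − 1).
1/ε₁ + 1/ε₂ − 1 = 1/0.24 + 1/0.096 − 1 = 13.58.
T₁⁴ − T₂⁴ = 1.38×10^12 − 2.05×10^11 = 1.17×10^12 K⁴.
q = 5.67×10⁻⁸ × 1.17×10^12 / 13.58 = 4890 W/m².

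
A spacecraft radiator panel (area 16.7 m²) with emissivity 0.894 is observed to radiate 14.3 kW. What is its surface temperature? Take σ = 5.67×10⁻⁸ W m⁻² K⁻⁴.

T ≈ 361 K

From P = εσAT⁴, T = (P / εσA)^(1/4) = (14300 / (0.894 × 5.67×10⁻⁸ × 16.7))^(1/4).
T = (1.69×10^10)^(1/4) = 361 K.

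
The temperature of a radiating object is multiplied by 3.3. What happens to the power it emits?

P ∝ T⁴, so the power scales as (3.3)⁴ = 119.

factor ≈ 119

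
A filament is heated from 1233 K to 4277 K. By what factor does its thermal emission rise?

ratio ≈ 145

P ∝ T⁴, so the ratio is (4277/1233)⁴ = (3.469)⁴ = 145.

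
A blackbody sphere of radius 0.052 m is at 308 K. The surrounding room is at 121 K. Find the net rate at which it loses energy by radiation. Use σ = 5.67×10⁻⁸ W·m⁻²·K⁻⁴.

A = 4πr² = 4π × (0.052)² = 0.0340 m².
Q = σA(T⁴ − T_s⁴). T⁴ − T_s⁴ = (308)⁴ − (121)⁴ = 9.00×10^9 − 2.14×10^8 = 8.78×10^9 K⁴.
Q = 5.67×10⁻⁸ × 0.0340 × 8.78×10^9 = 16.9 W.

Q ≈ 16.9 W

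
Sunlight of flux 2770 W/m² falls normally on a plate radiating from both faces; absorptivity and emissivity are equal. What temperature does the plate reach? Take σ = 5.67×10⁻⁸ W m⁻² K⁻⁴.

Absorbed flux αS = emitted flux 2εσT⁴ per unit area; with α = ε this gives T = (S/2σ)^(1/4).
T = (2770 / (2 × 5.67×10⁻⁸))^(1/4) = (2.44×10^10)^(1/4).
T = 395 K.

T ≈ 395 K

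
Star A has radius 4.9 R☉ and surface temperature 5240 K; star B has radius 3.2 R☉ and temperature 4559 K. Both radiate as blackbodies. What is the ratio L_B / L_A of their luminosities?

L = 4πR²σT⁴ ∝ R²T⁴, so L_B/L_A = (3.2/4.9)² × (4559/5240)⁴ = 0.426 × 0.573 = 0.244.

L_B/L_A ≈ 0.244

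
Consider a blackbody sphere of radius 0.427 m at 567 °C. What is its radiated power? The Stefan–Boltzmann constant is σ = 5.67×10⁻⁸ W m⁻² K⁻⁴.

A = 4πr² = 4π × (0.427)² = 2.29 m².
567 °C = 840 K.
P = σAT⁴ = 5.67×10⁻⁸ × 2.29 × (840)⁴ = 5.67×10⁻⁸ × 2.29 × 4.98×10^11.
P = 64700 W.

P ≈ 64700 W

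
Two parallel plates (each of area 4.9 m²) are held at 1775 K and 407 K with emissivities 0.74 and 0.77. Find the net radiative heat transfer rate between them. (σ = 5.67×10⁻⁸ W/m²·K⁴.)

Q ≈ 1.67×10^6 W

For two large parallel gray plates, q = σ(T₁⁴ − T₂⁴) / (1/ε₁ + 1/ε₂ − 1).
1/ε₁ + 1/ε₂ − 1 = 1/0.74 + 1/0.77 − 1 = 1.650.
T₁⁴ − T₂⁴ = 9.93×10^12 − 2.74×10^10 = 9.90×10^12 K⁴.
q = 5.67×10⁻⁸ × 9.90×10^12 / 1.650 = 3.40×10^5 W/m².
Q = q·A = 3.40×10^5 × 4.9 = 1.67×10^6 W.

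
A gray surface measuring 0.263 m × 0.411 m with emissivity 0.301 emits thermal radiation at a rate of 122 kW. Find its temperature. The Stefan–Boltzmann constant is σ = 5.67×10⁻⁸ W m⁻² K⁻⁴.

A = 0.263 × 0.411 = 0.108 m².
From P = εσAT⁴, T = (P / εσA)^(1/4) = (1.22×10^5 / (0.301 × 5.67×10⁻⁸ × 0.108))^(1/4).
T = (6.61×10^13)^(1/4) = 2850 K.

T ≈ 2850 K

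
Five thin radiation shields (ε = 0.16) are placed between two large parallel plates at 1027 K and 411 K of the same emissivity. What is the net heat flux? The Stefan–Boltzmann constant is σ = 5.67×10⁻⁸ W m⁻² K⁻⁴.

Each of the 6 gaps contributes resistance (2/ε − 1) = 2/0.16 − 1 = 11.50; total = 69.00.
q = σ(T₁⁴ − T₂⁴) / 69.00 = 5.67×10⁻⁸ × 1.08×10^12 / 69.00 = 891 W/m².

q ≈ 891 W/m²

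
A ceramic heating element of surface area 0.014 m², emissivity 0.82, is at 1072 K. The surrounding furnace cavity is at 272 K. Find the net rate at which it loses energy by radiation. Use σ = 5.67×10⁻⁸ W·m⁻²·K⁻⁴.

Q ≈ 856 W

Q = εσA(T⁴ − T_s⁴). T⁴ − T_s⁴ = (1072)⁴ − (272)⁴ = 1.32×10^12 − 5.47×10^9 = 1.32×10^12 K⁴.
Q = 0.82 × 5.67×10⁻⁸ × 0.0140 × 1.32×10^12 = 856 W.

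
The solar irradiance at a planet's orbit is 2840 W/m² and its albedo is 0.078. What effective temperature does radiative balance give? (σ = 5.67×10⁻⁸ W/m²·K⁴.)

Power absorbed = (1−a)S·πR²; power emitted = 4πR²σT⁴. Equating and cancelling πR²:
T = ((1−a)S / 4σ)^(1/4) = (2620 / (4 × 5.67×10⁻⁸))^(1/4) = (1.15×10^10)^(1/4).
T = 328 K.

T ≈ 328 K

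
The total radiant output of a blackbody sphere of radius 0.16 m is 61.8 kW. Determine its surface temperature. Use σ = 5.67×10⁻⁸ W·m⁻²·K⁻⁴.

A = 4πr² = 4π × (0.16)² = 0.322 m².
From P = σAT⁴, T = (P / σA)^(1/4) = (61800 / (5.67×10⁻⁸ × 0.322))^(1/4).
T = (3.39×10^12)^(1/4) = 1360 K.

T ≈ 1360 K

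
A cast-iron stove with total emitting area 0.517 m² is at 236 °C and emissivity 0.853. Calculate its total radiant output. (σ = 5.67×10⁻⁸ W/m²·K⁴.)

P ≈ 1680 W

236 °C = 509 K.
Stefan–Boltzmann: P = εσAT⁴ = 0.853 × 5.67×10⁻⁸ × 0.517 × (509)⁴ = 0.853 × 5.67×10⁻⁸ × 0.517 × 6.71×10^10.
P = 1680 W.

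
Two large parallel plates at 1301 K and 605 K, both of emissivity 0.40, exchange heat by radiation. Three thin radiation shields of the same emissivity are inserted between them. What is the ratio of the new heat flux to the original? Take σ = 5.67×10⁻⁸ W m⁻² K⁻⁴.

With N identical shields there are N+1 = 4 gaps in series, each with the same radiative resistance, so the flux falls to 1/(N+1) of its unshielded value.

ratio ≈ 0.250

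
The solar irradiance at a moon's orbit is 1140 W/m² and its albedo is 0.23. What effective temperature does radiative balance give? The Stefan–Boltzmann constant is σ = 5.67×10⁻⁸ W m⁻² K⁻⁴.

Power absorbed = (1−a)S·πR²; power emitted = 4πR²σT⁴. Equating and cancelling πR²:
T = ((1−a)S / 4σ)^(1/4) = (878 / (4 × 5.67×10⁻⁸))^(1/4) = (3.87×10^9)^(1/4).
T = 249 K.

T ≈ 249 K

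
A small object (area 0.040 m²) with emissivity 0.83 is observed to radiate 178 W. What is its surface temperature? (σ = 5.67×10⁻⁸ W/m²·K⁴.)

From P = εσAT⁴, T = (P / εσA)^(1/4) = (178 / (0.83 × 5.67×10⁻⁸ × 0.0400))^(1/4).
T = (9.46×10^10)^(1/4) = 555 K.

T ≈ 555 K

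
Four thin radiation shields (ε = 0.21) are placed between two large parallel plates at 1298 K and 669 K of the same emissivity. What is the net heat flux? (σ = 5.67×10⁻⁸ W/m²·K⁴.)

Each of the 5 gaps contributes resistance (2/ε − 1) = 2/0.21 − 1 = 8.524; total = 42.62.
q = σ(T₁⁴ − T₂⁴) / 42.62 = 5.67×10⁻⁸ × 2.64×10^12 / 42.62 = 3510 W/m².

q ≈ 3510 W/m²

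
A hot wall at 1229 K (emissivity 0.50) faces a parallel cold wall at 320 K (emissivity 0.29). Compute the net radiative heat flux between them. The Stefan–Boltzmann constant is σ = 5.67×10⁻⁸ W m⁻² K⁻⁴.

q ≈ 28900 W/m²

For two large parallel gray plates, q = σ(T₁⁴ − T₂⁴) / (1/ε₁ + 1/ε₂ − 1).
1/ε₁ + 1/ε₂ − 1 = 1/0.50 + 1/0.29 − 1 = 4.448.
T₁⁴ − T₂⁴ = 2.28×10^12 − 1.05×10^10 = 2.27×10^12 K⁴.
q = 5.67×10⁻⁸ × 2.27×10^12 / 4.448 = 28900 W/m².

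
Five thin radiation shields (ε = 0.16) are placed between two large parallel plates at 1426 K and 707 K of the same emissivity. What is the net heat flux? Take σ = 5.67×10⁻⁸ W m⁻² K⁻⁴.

Each of the 6 gaps contributes resistance (2/ε − 1) = 2/0.16 − 1 = 11.50; total = 69.00.
q = σ(T₁⁴ − T₂⁴) / 69.00 = 5.67×10⁻⁸ × 3.89×10^12 / 69.00 = 3190 W/m².

q ≈ 3190 W/m²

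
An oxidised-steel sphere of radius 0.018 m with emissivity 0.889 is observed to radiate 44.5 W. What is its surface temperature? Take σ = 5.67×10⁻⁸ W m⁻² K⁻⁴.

T ≈ 682 K

A = 4πr² = 4π × (0.018)² = 4.07×10^-3 m².
From P = εσAT⁴, T = (P / εσA)^(1/4) = (44.5 / (0.889 × 5.67×10⁻⁸ × 4.07×10^-3))^(1/4).
T = (2.17×10^11)^(1/4) = 682 K.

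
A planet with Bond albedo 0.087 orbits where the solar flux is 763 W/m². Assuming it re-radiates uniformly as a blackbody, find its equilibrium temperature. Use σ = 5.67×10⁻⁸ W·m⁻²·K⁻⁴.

Power absorbed = (1−a)S·πR²; power emitted = 4πR²σT⁴. Equating and cancelling πR²:
T = ((1−a)S / 4σ)^(1/4) = (697 / (4 × 5.67×10⁻⁸))^(1/4) = (3.07×10^9)^(1/4).
T = 235 K.

T ≈ 235 K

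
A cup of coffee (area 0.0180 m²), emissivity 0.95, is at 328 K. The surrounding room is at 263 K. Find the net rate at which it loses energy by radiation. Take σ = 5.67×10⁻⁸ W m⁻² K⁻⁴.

Q ≈ 6.58 W

Q = εσA(T⁴ − T_s⁴). T⁴ − T_s⁴ = (328)⁴ − (263)⁴ = 1.16×10^10 − 4.78×10^9 = 6.79×10^9 K⁴.
Q = 0.95 × 5.67×10⁻⁸ × 0.0180 × 6.79×10^9 = 6.58 W.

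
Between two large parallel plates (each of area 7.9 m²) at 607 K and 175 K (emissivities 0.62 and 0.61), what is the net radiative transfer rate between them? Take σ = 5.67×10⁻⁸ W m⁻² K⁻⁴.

Q ≈ 26800 W

For two large parallel gray plates, q = σ(T₁⁴ − T₂⁴) / (1/ε₁ + 1/ε₂ − 1).
1/ε₁ + 1/ε₂ − 1 = 1/0.62 + 1/0.61 − 1 = 2.252.
T₁⁴ − T₂⁴ = 1.36×10^11 − 9.38×10^8 = 1.35×10^11 K⁴.
q = 5.67×10⁻⁸ × 1.35×10^11 / 2.252 = 3390 W/m².
Q = q·A = 3390 × 7.9 = 26800 W.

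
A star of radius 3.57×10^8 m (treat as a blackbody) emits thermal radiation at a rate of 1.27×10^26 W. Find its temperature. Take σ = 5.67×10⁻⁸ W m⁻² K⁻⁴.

T ≈ 6120 K

A = 4πr² = 4π × (3.57×10^8)² = 1.60×10^18 m².
From P = σAT⁴, T = (P / σA)^(1/4) = (1.27×10^26 / (5.67×10⁻⁸ × 1.60×10^18))^(1/4).
T = (1.40×10^15)^(1/4) = 6120 K.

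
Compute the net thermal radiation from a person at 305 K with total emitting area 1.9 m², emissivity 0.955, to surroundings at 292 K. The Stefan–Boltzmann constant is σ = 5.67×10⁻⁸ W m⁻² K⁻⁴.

Q = εσA(T⁴ − T_s⁴). T⁴ − T_s⁴ = (305)⁴ − (292)⁴ = 8.65×10^9 − 7.27×10^9 = 1.38×10^9 K⁴.
Q = 0.955 × 5.67×10⁻⁸ × 1.90 × 1.38×10^9 = 142 W.

Q ≈ 142 W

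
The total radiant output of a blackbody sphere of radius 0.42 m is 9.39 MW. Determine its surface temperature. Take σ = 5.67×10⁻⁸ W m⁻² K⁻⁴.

T ≈ 2940 K

A = 4πr² = 4π × (0.42)² = 2.22 m².
From P = σAT⁴, T = (P / σA)^(1/4) = (9.39×10^6 / (5.67×10⁻⁸ × 2.22))^(1/4).
T = (7.47×10^13)^(1/4) = 2940 K.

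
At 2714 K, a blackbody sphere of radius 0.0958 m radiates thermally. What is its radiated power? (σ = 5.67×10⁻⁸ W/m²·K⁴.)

A = 4πr² = 4π × (0.0958)² = 0.115 m².
P = σAT⁴ = 5.67×10⁻⁸ × 0.115 × (2714)⁴ = 5.67×10⁻⁸ × 0.115 × 5.43×10^13.
P = 3.55×10^5 W.

P ≈ 3.55×10^5 W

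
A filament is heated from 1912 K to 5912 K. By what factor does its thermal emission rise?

P ∝ T⁴, so the ratio is (5912/1912)⁴ = (3.092)⁴ = 91.4.

ratio ≈ 91.4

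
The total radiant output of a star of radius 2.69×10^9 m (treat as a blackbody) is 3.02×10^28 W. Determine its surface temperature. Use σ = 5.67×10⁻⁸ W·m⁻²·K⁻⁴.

A = 4πr² = 4π × (2.69×10^9)² = 9.09×10^19 m².
From P = σAT⁴, T = (P / σA)^(1/4) = (3.02×10^28 / (5.67×10⁻⁸ × 9.09×10^19))^(1/4).
T = (5.86×10^15)^(1/4) = 8750 K.

T ≈ 8750 K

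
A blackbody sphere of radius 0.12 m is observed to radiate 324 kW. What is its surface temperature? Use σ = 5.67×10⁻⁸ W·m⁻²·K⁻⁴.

A = 4πr² = 4π × (0.12)² = 0.181 m².
From P = σAT⁴, T = (P / σA)^(1/4) = (3.24×10^5 / (5.67×10⁻⁸ × 0.181))^(1/4).
T = (3.16×10^13)^(1/4) = 2370 K.

T ≈ 2370 K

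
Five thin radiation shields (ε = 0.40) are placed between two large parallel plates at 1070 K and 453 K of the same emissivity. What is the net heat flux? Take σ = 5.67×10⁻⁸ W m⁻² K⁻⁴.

Each of the 6 gaps contributes resistance (2/ε − 1) = 2/0.40 − 1 = 4.000; total = 24.00.
q = σ(T₁⁴ − T₂⁴) / 24.00 = 5.67×10⁻⁸ × 1.27×10^12 / 24.00 = 3000 W/m².

q ≈ 3000 W/m²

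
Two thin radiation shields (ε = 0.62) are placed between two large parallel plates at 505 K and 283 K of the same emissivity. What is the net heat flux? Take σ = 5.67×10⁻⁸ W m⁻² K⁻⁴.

Each of the 3 gaps contributes resistance (2/ε − 1) = 2/0.62 − 1 = 2.226; total = 6.677.
q = σ(T₁⁴ − T₂⁴) / 6.677 = 5.67×10⁻⁸ × 5.86×10^10 / 6.677 = 498 W/m².

q ≈ 498 W/m²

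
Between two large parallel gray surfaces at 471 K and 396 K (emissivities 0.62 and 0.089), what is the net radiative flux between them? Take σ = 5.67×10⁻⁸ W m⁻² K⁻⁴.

For two large parallel gray plates, q = σ(T₁⁴ − T₂⁴) / (1/ε₁ + 1/ε₂ − 1).
1/ε₁ + 1/ε₂ − 1 = 1/0.62 + 1/0.089 − 1 = 11.85.
T₁⁴ − T₂⁴ = 4.92×10^10 − 2.46×10^10 = 2.46×10^10 K⁴.
q = 5.67×10⁻⁸ × 2.46×10^10 / 11.85 = 118 W/m².

q ≈ 118 W/m²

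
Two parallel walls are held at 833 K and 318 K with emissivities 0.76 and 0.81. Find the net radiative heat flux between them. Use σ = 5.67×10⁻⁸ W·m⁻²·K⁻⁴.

For two large parallel gray plates, q = σ(T₁⁴ − T₂⁴) / (1/ε₁ + 1/ε₂ − 1).
1/ε₁ + 1/ε₂ − 1 = 1/0.76 + 1/0.81 − 1 = 1.550.
T₁⁴ − T₂⁴ = 4.81×10^11 − 1.02×10^10 = 4.71×10^11 K⁴.
q = 5.67×10⁻⁸ × 4.71×10^11 / 1.550 = 17200 W/m².

q ≈ 17200 W/m²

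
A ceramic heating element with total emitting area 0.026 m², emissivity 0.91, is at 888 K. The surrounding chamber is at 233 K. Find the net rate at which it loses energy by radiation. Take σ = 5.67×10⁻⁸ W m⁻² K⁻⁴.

Q = εσA(T⁴ − T_s⁴). T⁴ − T_s⁴ = (888)⁴ − (233)⁴ = 6.22×10^11 − 2.95×10^9 = 6.19×10^11 K⁴.
Q = 0.91 × 5.67×10⁻⁸ × 0.0260 × 6.19×10^11 = 830 W.

Q ≈ 830 W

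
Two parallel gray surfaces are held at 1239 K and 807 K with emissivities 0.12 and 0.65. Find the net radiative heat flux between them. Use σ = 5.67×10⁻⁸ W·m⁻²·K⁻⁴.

For two large parallel gray plates, q = σ(T₁⁴ − T₂⁴) / (1/ε₁ + 1/ε₂ − 1).
1/ε₁ + 1/ε₂ − 1 = 1/0.12 + 1/0.65 − 1 = 8.872.
T₁⁴ − T₂⁴ = 2.36×10^12 − 4.24×10^11 = 1.93×10^12 K⁴.
q = 5.67×10⁻⁸ × 1.93×10^12 / 8.872 = 12400 W/m².

q ≈ 12400 W/m²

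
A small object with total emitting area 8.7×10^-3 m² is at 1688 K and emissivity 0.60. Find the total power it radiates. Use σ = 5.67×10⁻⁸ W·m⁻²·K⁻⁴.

P = εσAT⁴ = 0.60 × 5.67×10⁻⁸ × 8.70×10^-3 × (1688)⁴ = 0.60 × 5.67×10⁻⁸ × 8.70×10^-3 × 8.12×10^12.
P = 2400 W.

P ≈ 2400 W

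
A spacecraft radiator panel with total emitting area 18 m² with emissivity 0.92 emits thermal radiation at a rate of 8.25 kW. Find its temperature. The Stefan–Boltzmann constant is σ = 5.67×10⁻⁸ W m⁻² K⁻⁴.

From P = εσAT⁴, T = (P / εσA)^(1/4) = (8250 / (0.92 × 5.67×10⁻⁸ × 18.0))^(1/4).
T = (8.79×10^9)^(1/4) = 306 K.

T ≈ 306 K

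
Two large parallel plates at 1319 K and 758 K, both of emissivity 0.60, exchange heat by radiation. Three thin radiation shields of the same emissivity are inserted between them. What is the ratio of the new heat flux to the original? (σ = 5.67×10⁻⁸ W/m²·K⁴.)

ratio ≈ 0.250

With N identical shields there are N+1 = 4 gaps in series, each with the same radiative resistance, so the flux falls to 1/(N+1) of its unshielded value.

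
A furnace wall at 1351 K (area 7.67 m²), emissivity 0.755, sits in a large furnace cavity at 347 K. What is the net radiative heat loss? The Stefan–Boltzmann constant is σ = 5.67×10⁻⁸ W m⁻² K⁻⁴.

Q ≈ 1.09×10^6 W

Q = εσA(T⁴ − T_s⁴). T⁴ − T_s⁴ = (1351)⁴ − (347)⁴ = 3.33×10^12 − 1.45×10^10 = 3.32×10^12 K⁴.
Q = 0.755 × 5.67×10⁻⁸ × 7.67 × 3.32×10^12 = 1.09×10^6 W.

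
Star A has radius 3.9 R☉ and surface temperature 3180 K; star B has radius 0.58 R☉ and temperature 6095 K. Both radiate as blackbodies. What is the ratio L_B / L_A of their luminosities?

L_B/L_A ≈ 0.298

L = 4πR²σT⁴ ∝ R²T⁴, so L_B/L_A = (0.58/3.9)² × (6095/3180)⁴ = 0.0221 × 13.5 = 0.298.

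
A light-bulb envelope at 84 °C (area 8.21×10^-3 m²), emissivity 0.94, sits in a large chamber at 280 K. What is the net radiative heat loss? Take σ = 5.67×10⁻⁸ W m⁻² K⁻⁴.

Convert: 84 °C = 357 K.
Q = εσA(T⁴ − T_s⁴). T⁴ − T_s⁴ = (357)⁴ − (280)⁴ = 1.62×10^10 − 6.15×10^9 = 1.01×10^10 K⁴.
Q = 0.94 × 5.67×10⁻⁸ × 8.21×10^-3 × 1.01×10^10 = 4.42 W.

Q ≈ 4.42 W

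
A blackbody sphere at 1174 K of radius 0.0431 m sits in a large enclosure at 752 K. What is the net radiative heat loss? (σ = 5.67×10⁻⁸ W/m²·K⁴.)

A = 4πr² = 4π × (0.0431)² = 0.0233 m².
Q = σA(T⁴ − T_s⁴). T⁴ − T_s⁴ = (1174)⁴ − (752)⁴ = 1.90×10^12 − 3.20×10^11 = 1.58×10^12 K⁴.
Q = 5.67×10⁻⁸ × 0.0233 × 1.58×10^12 = 2090 W.

Q ≈ 2090 W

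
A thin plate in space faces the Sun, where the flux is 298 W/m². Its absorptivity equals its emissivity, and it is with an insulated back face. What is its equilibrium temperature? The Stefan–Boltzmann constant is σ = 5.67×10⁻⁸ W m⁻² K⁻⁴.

T ≈ 269 K

Absorbed flux αS = emitted flux εσT⁴ (one radiating face); with α = ε, T = (S/σ)^(1/4).
T = (298 / 5.67×10⁻⁸)^(1/4) = (5.26×10^9)^(1/4).
T = 269 K.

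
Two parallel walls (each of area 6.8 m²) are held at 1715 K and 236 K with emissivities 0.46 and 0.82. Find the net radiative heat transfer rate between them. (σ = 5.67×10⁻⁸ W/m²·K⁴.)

Q ≈ 1.39×10^6 W

For two large parallel gray plates, q = σ(T₁⁴ − T₂⁴) / (1/ε₁ + 1/ε₂ − 1).
1/ε₁ + 1/ε₂ − 1 = 1/0.46 + 1/0.82 − 1 = 2.393.
T₁⁴ − T₂⁴ = 8.65×10^12 − 3.10×10^9 = 8.65×10^12 K⁴.
q = 5.67×10⁻⁸ × 8.65×10^12 / 2.393 = 2.05×10^5 W/m².
Q = q·A = 2.05×10^5 × 6.8 = 1.39×10^6 W.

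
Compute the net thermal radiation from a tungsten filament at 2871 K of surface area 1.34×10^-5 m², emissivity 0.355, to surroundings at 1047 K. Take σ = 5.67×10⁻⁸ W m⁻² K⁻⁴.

Q = εσA(T⁴ − T_s⁴). T⁴ − T_s⁴ = (2871)⁴ − (1047)⁴ = 6.79×10^13 − 1.20×10^12 = 6.67×10^13 K⁴.
Q = 0.355 × 5.67×10⁻⁸ × 1.34×10^-5 × 6.67×10^13 = 18.0 W.

Q ≈ 18.0 W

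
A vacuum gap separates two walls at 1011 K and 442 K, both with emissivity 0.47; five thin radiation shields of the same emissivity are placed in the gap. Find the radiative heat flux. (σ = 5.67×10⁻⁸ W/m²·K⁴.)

Each of the 6 gaps contributes resistance (2/ε − 1) = 2/0.47 − 1 = 3.255; total = 19.53.
q = σ(T₁⁴ − T₂⁴) / 19.53 = 5.67×10⁻⁸ × 1.01×10^12 / 19.53 = 2920 W/m².

q ≈ 2920 W/m²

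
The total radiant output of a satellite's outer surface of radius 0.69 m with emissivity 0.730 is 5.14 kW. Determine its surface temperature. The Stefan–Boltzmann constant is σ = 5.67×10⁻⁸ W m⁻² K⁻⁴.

A = 4πr² = 4π × (0.69)² = 5.98 m².
From P = εσAT⁴, T = (P / εσA)^(1/4) = (5140 / (0.730 × 5.67×10⁻⁸ × 5.98))^(1/4).
T = (2.08×10^10)^(1/4) = 380 K.

T ≈ 380 K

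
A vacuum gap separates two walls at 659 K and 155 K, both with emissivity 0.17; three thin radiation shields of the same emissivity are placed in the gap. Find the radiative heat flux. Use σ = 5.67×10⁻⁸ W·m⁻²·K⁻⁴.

Each of the 4 gaps contributes resistance (2/ε − 1) = 2/0.17 − 1 = 10.76; total = 43.06.
q = σ(T₁⁴ − T₂⁴) / 43.06 = 5.67×10⁻⁸ × 1.88×10^11 / 43.06 = 248 W/m².

q ≈ 248 W/m²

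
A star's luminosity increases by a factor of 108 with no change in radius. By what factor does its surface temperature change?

P ∝ T⁴ ⇒ T ∝ P^(1/4), so T scales by (108)^(1/4) = 3.22.

factor ≈ 3.22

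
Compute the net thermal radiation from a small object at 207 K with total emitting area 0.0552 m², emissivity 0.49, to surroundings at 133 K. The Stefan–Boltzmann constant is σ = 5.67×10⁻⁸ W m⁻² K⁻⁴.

Q ≈ 2.34 W

Q = εσA(T⁴ − T_s⁴). T⁴ − T_s⁴ = (207)⁴ − (133)⁴ = 1.84×10^9 − 3.13×10^8 = 1.52×10^9 K⁴.
Q = 0.49 × 5.67×10⁻⁸ × 0.0552 × 1.52×10^9 = 2.34 W.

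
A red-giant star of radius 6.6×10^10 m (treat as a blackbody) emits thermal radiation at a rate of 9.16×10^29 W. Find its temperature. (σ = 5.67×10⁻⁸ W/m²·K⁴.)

T ≈ 4140 K

A = 4πr² = 4π × (6.6×10^10)² = 5.47×10^22 m².
From P = σAT⁴, T = (P / σA)^(1/4) = (9.16×10^29 / (5.67×10⁻⁸ × 5.47×10^22))^(1/4).
T = (2.95×10^14)^(1/4) = 4140 K.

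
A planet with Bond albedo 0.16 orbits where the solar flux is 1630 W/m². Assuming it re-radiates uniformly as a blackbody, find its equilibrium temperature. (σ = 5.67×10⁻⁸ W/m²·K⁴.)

Power absorbed = (1−a)S·πR²; power emitted = 4πR²σT⁴. Equating and cancelling πR²:
T = ((1−a)S / 4σ)^(1/4) = (1370 / (4 × 5.67×10⁻⁸))^(1/4) = (6.04×10^9)^(1/4).
T = 279 K.

T ≈ 279 K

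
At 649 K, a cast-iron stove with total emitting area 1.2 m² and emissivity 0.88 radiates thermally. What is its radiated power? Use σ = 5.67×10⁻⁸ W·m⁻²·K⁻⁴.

Stefan–Boltzmann: P = εσAT⁴ = 0.88 × 5.67×10⁻⁸ × 1.20 × (649)⁴ = 0.88 × 5.67×10⁻⁸ × 1.20 × 1.77×10^11.
P = 10600 W.

P ≈ 10600 W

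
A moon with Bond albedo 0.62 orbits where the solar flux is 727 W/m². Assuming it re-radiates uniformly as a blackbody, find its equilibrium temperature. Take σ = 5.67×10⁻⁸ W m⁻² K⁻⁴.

T ≈ 187 K

Power absorbed = (1−a)S·πR²; power emitted = 4πR²σT⁴. Equating and cancelling πR²:
T = ((1−a)S / 4σ)^(1/4) = (276 / (4 × 5.67×10⁻⁸))^(1/4) = (1.22×10^9)^(1/4).
T = 187 K.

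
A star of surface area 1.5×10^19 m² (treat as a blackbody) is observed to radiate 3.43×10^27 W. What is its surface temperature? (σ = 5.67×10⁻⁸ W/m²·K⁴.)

T ≈ 7970 K

From P = σAT⁴, T = (P / σA)^(1/4) = (3.43×10^27 / (5.67×10⁻⁸ × 1.50×10^19))^(1/4).
T = (4.03×10^15)^(1/4) = 7970 K.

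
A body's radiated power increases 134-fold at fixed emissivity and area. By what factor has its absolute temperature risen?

P ∝ T⁴ ⇒ T ∝ P^(1/4), so T scales by (134)^(1/4) = 3.40.

factor ≈ 3.40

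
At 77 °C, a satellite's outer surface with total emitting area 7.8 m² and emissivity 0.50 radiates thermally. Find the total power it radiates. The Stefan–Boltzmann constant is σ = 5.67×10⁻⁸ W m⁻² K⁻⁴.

77 °C = 350 K.
Stefan–Boltzmann: P = εσAT⁴ = 0.50 × 5.67×10⁻⁸ × 7.80 × (350)⁴ = 0.50 × 5.67×10⁻⁸ × 7.80 × 1.50×10^10.
P = 3320 W.

P ≈ 3320 W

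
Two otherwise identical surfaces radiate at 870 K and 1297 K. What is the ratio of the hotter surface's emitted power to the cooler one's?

P ∝ T⁴, so the ratio is (1297/870)⁴ = (1.491)⁴ = 4.94.

ratio ≈ 4.94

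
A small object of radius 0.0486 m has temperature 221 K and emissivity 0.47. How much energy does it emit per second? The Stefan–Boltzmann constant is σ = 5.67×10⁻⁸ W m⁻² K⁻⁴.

A = 4πr² = 4π × (0.0486)² = 0.0297 m².
P = εσAT⁴ = 0.47 × 5.67×10⁻⁸ × 0.0297 × (221)⁴ = 0.47 × 5.67×10⁻⁸ × 0.0297 × 2.39×10^9.
P = 1.89 W.

P ≈ 1.89 W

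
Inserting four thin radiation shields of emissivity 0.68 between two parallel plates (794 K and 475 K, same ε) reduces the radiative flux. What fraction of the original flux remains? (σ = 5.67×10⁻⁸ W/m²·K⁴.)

With N identical shields there are N+1 = 5 gaps in series, each with the same radiative resistance, so the flux falls to 1/(N+1) of its unshielded value.

ratio ≈ 0.200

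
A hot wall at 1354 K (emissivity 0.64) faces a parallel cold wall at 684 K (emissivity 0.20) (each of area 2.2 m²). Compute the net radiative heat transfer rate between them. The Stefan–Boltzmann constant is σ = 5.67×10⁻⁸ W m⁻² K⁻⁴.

Q ≈ 70500 W

For two large parallel gray plates, q = σ(T₁⁴ − T₂⁴) / (1/ε₁ + 1/ε₂ − 1).
1/ε₁ + 1/ε₂ − 1 = 1/0.64 + 1/0.20 − 1 = 5.562.
T₁⁴ − T₂⁴ = 3.36×10^12 − 2.19×10^11 = 3.14×10^12 K⁴.
q = 5.67×10⁻⁸ × 3.14×10^12 / 5.562 = 32000 W/m².
Q = q·A = 32000 × 2.2 = 70500 W.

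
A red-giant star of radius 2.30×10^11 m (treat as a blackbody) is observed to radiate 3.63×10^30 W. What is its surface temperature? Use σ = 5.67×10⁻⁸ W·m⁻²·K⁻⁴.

T ≈ 3130 K

A = 4πr² = 4π × (2.30×10^11)² = 6.65×10^23 m².
From P = σAT⁴, T = (P / σA)^(1/4) = (3.63×10^30 / (5.67×10⁻⁸ × 6.65×10^23))^(1/4).
T = (9.63×10^13)^(1/4) = 3130 K.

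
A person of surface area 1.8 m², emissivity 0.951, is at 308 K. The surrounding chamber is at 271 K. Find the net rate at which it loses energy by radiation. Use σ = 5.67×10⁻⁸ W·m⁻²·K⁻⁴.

Q = εσA(T⁴ − T_s⁴). T⁴ − T_s⁴ = (308)⁴ − (271)⁴ = 9.00×10^9 − 5.39×10^9 = 3.61×10^9 K⁴.
Q = 0.951 × 5.67×10⁻⁸ × 1.80 × 3.61×10^9 = 350 W.

Q ≈ 350 W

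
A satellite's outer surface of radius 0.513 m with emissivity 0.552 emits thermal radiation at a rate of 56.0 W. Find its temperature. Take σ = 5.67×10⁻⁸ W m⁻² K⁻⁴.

T ≈ 153 K

A = 4πr² = 4π × (0.513)² = 3.31 m².
From P = εσAT⁴, T = (P / εσA)^(1/4) = (56.0 / (0.552 × 5.67×10⁻⁸ × 3.31))^(1/4).
T = (5.41×10^8)^(1/4) = 153 K.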